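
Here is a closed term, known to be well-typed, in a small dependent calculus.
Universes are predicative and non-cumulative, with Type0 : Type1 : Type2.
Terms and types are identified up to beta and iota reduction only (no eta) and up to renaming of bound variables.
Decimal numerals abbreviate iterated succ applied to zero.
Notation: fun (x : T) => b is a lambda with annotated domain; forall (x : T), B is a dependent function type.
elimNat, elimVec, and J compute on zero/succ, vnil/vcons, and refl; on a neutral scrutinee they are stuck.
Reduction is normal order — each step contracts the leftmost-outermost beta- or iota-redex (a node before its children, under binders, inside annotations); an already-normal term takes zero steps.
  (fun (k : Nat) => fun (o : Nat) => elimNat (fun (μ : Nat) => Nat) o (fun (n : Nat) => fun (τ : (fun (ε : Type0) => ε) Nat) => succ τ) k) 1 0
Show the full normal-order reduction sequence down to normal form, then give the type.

reduction (normal order):
  (fun (k : Nat) => fun (o : Nat) => elimNat (fun (μ : Nat) => Nat) o (fun (n : Nat) => fun (τ : (fun (ε : Type0) => ε) Nat) => succ τ) k) 1 0
  ~> (fun (k : Nat) => elimNat (fun (o : Nat) => Nat) k (fun (μ : Nat) => fun (n : (fun (τ : Type0) => τ) Nat) => succ n) 1) 0
  ~> elimNat (fun (k : Nat) => Nat) 0 (fun (o : Nat) => fun (μ : (fun (n : Type0) => n) Nat) => succ μ) 1
  ~> (fun (k : Nat) => fun (o : (fun (μ : Type0) => μ) Nat) => succ o) 0 (elimNat (fun (n : Nat) => Nat) 0 (fun (τ : Nat) => fun (ε : (fun (m : Type0) => m) Nat) => succ ε) 0)
  ~> (fun (k : (fun (o : Type0) => o) Nat) => succ k) (elimNat (fun (μ : Nat) => Nat) 0 (fun (n : Nat) => fun (τ : (fun (ε : Type0) => ε) Nat) => succ τ) 0)
  ~> succ (elimNat (fun (k : Nat) => Nat) 0 (fun (o : Nat) => fun (μ : (fun (n : Type0) => n) Nat) => succ μ) 0)
  ~> 1
inferred type:
  Nat


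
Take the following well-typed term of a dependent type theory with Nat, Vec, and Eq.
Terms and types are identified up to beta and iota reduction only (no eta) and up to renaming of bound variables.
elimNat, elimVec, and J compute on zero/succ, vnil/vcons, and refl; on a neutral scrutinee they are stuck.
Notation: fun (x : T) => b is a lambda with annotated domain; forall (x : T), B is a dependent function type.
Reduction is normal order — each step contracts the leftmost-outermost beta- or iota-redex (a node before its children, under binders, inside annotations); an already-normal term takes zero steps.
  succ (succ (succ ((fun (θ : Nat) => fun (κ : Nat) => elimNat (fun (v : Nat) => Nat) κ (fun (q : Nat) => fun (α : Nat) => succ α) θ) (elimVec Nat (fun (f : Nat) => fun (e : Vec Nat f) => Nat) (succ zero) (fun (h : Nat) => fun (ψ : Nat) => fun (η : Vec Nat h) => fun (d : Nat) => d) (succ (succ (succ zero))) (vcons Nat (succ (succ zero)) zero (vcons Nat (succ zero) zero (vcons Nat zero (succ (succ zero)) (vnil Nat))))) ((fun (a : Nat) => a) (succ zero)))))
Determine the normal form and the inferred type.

normal form:
  succ (succ (succ (succ (succ zero))))
type:
  Nat
observation: the first redex contracted is a beta-redex; the normal form is reached in 23 normal-order steps.


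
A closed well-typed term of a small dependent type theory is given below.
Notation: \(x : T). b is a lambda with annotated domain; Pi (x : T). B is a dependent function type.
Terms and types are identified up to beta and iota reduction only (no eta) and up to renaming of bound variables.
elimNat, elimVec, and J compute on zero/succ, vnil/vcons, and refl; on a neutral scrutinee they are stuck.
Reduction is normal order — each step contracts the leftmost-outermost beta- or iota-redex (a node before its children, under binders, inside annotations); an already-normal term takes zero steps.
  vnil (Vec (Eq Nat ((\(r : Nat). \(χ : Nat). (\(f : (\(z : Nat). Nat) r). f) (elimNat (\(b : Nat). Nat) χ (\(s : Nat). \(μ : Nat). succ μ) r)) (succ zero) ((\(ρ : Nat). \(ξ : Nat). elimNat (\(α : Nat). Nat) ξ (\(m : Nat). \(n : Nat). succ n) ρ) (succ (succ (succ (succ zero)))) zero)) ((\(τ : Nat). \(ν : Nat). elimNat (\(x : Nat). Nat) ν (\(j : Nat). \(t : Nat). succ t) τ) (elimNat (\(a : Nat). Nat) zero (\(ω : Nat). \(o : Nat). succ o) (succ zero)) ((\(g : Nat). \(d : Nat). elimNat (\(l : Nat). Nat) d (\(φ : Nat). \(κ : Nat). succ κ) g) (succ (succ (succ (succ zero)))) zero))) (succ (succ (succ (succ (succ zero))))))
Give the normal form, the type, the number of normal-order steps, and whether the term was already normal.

normal form:
  vnil (Vec (Eq Nat (succ (succ (succ (succ (succ zero))))) (succ (succ (succ (succ (succ zero)))))) (succ (succ (succ (succ (succ zero))))))
inferred type:
  Vec (Vec (Eq Nat (succ (succ (succ (succ (succ zero))))) (succ (succ (succ (succ (succ zero)))))) (succ (succ (succ (succ (succ zero)))))) zero
reduction steps (normal order): 47
already normal: no
first contracted redex: a beta-redex


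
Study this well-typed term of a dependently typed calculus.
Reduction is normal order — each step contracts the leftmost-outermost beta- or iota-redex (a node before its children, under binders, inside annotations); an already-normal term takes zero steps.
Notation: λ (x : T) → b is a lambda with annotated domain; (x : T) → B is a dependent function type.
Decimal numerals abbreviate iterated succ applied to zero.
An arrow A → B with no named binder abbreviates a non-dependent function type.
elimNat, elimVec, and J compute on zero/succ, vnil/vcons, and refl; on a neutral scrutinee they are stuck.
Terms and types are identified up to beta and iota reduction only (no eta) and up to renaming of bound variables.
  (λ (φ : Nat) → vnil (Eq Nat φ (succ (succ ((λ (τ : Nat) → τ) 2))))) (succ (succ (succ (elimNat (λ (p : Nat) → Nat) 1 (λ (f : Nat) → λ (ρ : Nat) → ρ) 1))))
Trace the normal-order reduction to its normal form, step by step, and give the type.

normal-order reduction:
  (λ (φ : Nat) → vnil (Eq Nat φ (succ (succ ((λ (τ : Nat) → τ) 2))))) (succ (succ (succ (elimNat (λ (p : Nat) → Nat) 1 (λ (f : Nat) → λ (ρ : Nat) → ρ) 1))))
  ~> vnil (Eq Nat (succ (succ (succ (elimNat (λ (φ : Nat) → Nat) 1 (λ (τ : Nat) → λ (p : Nat) → p) 1)))) (succ (succ ((λ (f : Nat) → f) 2))))
  ~> vnil (Eq Nat (succ (succ (succ ((λ (φ : Nat) → λ (τ : Nat) → τ) 0 (elimNat (λ (p : Nat) → Nat) 1 (λ (f : Nat) → λ (ρ : Nat) → ρ) 0))))) (succ (succ ((λ (ψ : Nat) → ψ) 2))))
  ~> vnil (Eq Nat (succ (succ (succ ((λ (φ : Nat) → φ) (elimNat (λ (τ : Nat) → Nat) 1 (λ (p : Nat) → λ (f : Nat) → f) 0))))) (succ (succ ((λ (ρ : Nat) → ρ) 2))))
  ~> vnil (Eq Nat (succ (succ (succ (elimNat (λ (φ : Nat) → Nat) 1 (λ (τ : Nat) → λ (p : Nat) → p) 0)))) (succ (succ ((λ (f : Nat) → f) 2))))
  ~> vnil (Eq Nat 4 (succ (succ ((λ (φ : Nat) → φ) 2))))
  ~> vnil (Eq Nat 4 4)
inferred type:
  Vec (Eq Nat 4 4) 0


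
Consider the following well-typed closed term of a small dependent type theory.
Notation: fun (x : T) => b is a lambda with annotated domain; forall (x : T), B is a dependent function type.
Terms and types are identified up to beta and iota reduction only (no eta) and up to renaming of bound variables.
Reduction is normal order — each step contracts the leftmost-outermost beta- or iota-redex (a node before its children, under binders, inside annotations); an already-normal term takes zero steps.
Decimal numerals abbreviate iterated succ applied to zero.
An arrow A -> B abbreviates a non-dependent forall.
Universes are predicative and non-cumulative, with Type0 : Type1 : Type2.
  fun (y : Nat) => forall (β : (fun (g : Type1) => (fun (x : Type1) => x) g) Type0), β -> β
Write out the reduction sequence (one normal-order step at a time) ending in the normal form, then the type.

reduction (normal order):
  fun (y : Nat) => forall (β : (fun (g : Type1) => (fun (x : Type1) => x) g) Type0), β -> β
  ~> fun (y : Nat) => forall (β : (fun (g : Type1) => g) Type0), β -> β
  ~> fun (y : Nat) => forall (β : Type0), β -> β
inferred type:
  Nat -> Type1


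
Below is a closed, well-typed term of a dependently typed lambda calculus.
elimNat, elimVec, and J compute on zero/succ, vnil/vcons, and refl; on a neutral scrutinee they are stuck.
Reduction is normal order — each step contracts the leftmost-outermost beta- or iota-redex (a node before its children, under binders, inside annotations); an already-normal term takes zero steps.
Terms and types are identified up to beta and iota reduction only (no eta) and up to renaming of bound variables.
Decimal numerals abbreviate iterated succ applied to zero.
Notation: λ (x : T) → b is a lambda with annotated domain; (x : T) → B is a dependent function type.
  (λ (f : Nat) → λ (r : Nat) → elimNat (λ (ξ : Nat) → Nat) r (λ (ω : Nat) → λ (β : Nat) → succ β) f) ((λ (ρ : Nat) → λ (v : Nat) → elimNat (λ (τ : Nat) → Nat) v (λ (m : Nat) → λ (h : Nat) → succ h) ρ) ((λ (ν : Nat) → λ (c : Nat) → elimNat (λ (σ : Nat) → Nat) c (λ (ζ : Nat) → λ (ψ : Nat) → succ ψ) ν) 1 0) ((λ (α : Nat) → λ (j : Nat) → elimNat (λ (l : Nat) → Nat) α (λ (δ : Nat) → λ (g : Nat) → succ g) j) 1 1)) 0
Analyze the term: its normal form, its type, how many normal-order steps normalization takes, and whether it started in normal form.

resulting normal form:
  3
the term's type:
  Nat
normal-order step count: 30
already normal: no
first contracted redex: a beta-redex


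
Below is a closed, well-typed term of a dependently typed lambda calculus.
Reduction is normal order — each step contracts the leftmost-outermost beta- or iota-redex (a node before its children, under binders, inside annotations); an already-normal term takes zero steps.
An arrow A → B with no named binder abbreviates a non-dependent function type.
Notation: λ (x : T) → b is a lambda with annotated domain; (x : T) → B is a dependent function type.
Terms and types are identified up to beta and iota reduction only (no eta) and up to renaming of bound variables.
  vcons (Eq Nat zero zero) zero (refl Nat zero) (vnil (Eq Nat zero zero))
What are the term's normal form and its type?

reduced normal form:
  vcons (Eq Nat zero zero) zero (refl Nat zero) (vnil (Eq Nat zero zero))
inferred type:
  Vec (Eq Nat zero zero) (succ zero)


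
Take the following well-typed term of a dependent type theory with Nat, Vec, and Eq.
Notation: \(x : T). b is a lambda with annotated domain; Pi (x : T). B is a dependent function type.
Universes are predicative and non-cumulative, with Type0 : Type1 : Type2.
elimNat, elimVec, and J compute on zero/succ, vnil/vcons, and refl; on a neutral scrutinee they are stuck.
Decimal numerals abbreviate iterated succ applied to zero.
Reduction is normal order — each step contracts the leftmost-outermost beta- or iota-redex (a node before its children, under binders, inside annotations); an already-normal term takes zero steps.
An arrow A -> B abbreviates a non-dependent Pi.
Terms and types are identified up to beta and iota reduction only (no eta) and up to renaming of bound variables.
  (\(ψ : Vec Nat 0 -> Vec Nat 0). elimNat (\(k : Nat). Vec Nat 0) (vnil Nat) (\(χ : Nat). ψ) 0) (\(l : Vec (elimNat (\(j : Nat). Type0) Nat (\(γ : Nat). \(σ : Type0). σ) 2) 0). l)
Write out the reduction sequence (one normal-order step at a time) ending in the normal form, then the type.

normal-order reduction:
  (\(ψ : Vec Nat 0 -> Vec Nat 0). elimNat (\(k : Nat). Vec Nat 0) (vnil Nat) (\(χ : Nat). ψ) 0) (\(l : Vec (elimNat (\(j : Nat). Type0) Nat (\(γ : Nat). \(σ : Type0). σ) 2) 0). l)
  ~> elimNat (\(ψ : Nat). Vec Nat 0) (vnil Nat) (\(k : Nat). \(χ : Vec (elimNat (\(l : Nat). Type0) Nat (\(j : Nat). \(γ : Type0). γ) 2) 0). χ) 0
  ~> vnil Nat
the term's type:
  Vec Nat 0


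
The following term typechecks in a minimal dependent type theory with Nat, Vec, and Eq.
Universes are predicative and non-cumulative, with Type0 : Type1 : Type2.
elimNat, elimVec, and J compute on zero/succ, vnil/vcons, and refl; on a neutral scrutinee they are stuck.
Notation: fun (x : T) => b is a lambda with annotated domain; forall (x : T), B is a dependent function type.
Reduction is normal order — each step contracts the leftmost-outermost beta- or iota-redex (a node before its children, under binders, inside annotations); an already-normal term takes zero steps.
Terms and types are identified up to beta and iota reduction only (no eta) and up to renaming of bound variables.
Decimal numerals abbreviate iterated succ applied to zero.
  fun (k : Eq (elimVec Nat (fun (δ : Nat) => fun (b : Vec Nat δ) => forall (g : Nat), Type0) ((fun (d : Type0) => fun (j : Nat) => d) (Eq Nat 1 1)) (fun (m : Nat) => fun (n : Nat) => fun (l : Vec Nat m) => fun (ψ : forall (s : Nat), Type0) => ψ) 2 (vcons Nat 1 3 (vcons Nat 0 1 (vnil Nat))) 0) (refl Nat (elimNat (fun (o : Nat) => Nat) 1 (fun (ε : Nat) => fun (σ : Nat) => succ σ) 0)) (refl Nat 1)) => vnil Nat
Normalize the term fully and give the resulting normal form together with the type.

normal form:
  fun (k : Eq (Eq Nat 1 1) (refl Nat 1) (refl Nat 1)) => vnil Nat
inferred type:
  forall (k : Eq (Eq Nat 1 1) (refl Nat 1) (refl Nat 1)), Vec Nat 0
observation: 14 normal-order steps separate the term from its normal form.


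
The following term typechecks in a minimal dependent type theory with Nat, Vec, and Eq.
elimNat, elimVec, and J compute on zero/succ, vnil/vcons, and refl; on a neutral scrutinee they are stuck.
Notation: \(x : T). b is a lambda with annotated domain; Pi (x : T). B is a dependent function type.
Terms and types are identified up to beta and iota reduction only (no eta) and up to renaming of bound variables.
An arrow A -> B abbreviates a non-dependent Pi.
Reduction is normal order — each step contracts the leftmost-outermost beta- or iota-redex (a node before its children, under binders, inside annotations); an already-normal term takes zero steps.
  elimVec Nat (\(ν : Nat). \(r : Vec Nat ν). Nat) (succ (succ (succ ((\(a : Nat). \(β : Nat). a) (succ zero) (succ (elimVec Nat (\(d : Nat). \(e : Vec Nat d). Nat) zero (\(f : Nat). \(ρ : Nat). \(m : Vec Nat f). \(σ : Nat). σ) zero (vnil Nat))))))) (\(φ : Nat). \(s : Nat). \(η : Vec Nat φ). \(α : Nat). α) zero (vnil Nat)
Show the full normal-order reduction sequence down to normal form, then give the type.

normal-order reduction:
  elimVec Nat (\(ν : Nat). \(r : Vec Nat ν). Nat) (succ (succ (succ ((\(a : Nat). \(β : Nat). a) (succ zero) (succ (elimVec Nat (\(d : Nat). \(e : Vec Nat d). Nat) zero (\(f : Nat). \(ρ : Nat). \(m : Vec Nat f). \(σ : Nat). σ) zero (vnil Nat))))))) (\(φ : Nat). \(s : Nat). \(η : Vec Nat φ). \(α : Nat). α) zero (vnil Nat)
  ~> succ (succ (succ ((\(ν : Nat). \(r : Nat). ν) (succ zero) (succ (elimVec Nat (\(a : Nat). \(β : Vec Nat a). Nat) zero (\(d : Nat). \(e : Nat). \(f : Vec Nat d). \(ρ : Nat). ρ) zero (vnil Nat))))))
  ~> succ (succ (succ ((\(ν : Nat). succ zero) (succ (elimVec Nat (\(r : Nat). \(a : Vec Nat r). Nat) zero (\(β : Nat). \(d : Nat). \(e : Vec Nat β). \(f : Nat). f) zero (vnil Nat))))))
  ~> succ (succ (succ (succ zero)))
type:
  Nat


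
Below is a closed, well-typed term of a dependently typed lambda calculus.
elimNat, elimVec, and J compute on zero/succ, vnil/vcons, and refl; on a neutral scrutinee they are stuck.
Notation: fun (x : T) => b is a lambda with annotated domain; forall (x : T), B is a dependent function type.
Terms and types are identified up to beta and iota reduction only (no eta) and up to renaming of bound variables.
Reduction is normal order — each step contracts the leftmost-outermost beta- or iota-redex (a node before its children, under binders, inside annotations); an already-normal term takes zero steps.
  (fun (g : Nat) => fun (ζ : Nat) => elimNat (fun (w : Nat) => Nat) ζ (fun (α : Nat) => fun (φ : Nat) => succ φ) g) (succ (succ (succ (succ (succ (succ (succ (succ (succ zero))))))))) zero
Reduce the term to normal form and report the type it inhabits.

normal form:
  succ (succ (succ (succ (succ (succ (succ (succ (succ zero))))))))
type:
  Nat


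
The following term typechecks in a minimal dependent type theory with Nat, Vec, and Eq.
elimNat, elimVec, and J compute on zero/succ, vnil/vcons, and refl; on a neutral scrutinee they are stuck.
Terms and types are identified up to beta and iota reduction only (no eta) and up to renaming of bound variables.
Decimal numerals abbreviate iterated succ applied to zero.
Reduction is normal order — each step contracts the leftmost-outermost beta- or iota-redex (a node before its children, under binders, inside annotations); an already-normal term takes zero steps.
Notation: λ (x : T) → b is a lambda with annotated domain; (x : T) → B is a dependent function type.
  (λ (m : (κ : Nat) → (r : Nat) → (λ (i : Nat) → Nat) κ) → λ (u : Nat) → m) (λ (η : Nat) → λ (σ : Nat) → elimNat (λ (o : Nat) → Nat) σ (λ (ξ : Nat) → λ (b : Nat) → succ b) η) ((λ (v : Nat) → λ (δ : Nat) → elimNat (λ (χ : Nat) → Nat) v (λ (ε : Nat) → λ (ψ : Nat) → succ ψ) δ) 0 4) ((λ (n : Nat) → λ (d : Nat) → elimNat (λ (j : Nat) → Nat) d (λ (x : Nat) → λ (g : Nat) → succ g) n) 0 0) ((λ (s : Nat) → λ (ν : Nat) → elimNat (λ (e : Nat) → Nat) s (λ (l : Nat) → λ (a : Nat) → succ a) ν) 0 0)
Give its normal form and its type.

resulting normal form:
  0
the term's type:
  Nat
observation: contracting a beta-redex first, the term normalizes in 11 steps.


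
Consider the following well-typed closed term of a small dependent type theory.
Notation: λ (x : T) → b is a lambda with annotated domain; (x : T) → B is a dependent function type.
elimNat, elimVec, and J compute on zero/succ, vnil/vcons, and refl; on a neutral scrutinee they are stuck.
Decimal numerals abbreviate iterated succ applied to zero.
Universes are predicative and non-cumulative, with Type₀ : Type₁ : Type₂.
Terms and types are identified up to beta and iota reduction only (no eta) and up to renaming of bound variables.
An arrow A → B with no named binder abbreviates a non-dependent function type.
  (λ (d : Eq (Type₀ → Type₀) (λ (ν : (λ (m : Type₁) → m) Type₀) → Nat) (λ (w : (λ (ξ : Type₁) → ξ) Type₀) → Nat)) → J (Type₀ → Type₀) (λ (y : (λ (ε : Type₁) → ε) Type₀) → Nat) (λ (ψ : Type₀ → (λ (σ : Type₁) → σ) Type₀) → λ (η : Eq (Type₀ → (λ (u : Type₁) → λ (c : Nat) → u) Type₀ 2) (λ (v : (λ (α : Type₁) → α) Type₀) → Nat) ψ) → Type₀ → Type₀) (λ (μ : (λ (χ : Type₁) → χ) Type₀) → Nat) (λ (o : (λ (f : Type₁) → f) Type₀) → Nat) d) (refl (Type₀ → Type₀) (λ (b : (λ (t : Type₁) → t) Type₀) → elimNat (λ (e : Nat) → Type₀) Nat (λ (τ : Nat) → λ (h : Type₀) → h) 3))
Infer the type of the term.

inferred type:
  Type₀ → Type₀


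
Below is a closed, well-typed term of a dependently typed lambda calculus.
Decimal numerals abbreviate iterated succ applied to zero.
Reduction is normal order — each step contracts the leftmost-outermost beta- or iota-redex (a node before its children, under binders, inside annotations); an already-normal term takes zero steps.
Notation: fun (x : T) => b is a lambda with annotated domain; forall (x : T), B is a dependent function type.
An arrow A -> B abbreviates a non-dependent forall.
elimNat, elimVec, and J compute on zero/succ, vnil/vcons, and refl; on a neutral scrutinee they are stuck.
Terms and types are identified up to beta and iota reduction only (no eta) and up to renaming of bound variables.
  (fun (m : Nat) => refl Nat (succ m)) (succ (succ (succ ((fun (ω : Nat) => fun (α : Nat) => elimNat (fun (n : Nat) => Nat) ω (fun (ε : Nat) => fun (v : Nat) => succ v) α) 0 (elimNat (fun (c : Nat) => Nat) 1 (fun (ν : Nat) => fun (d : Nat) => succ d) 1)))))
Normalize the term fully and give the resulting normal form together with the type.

normal form:
  refl Nat 6
inferred type:
  Eq Nat 6 6
observation: 14 normal-order steps separate the term from its normal form.


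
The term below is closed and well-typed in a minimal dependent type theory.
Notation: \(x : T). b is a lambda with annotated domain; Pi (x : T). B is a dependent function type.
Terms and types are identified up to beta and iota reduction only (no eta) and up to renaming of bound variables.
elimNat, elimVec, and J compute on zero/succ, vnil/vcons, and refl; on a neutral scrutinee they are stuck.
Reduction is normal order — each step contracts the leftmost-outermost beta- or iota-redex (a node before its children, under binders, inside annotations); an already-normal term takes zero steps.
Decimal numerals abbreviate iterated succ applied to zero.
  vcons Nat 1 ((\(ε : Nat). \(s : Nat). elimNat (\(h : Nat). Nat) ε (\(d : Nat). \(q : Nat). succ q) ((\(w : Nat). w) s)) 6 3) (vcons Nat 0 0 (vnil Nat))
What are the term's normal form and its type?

normal form:
  vcons Nat 1 9 (vcons Nat 0 0 (vnil Nat))
the term's type:
  Vec Nat 2
observation: reduction starts at a beta-redex, and 13 normal-order steps reach the normal form.


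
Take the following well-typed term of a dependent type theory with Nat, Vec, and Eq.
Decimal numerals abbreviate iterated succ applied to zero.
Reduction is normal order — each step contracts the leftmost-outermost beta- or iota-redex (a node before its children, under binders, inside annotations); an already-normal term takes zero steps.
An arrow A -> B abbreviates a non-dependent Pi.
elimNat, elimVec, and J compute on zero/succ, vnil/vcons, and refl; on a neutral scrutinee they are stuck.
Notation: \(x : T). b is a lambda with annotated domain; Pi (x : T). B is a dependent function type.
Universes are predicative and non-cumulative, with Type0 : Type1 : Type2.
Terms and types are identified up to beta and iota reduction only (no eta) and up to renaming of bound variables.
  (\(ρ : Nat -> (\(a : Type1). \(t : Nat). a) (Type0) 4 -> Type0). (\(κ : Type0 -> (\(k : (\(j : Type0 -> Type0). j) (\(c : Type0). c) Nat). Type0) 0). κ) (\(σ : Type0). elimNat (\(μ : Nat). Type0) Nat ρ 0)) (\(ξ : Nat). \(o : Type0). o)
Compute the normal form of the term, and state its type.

reduced normal form:
  \(ρ : Type0). Nat
type:
  Type0 -> Type0


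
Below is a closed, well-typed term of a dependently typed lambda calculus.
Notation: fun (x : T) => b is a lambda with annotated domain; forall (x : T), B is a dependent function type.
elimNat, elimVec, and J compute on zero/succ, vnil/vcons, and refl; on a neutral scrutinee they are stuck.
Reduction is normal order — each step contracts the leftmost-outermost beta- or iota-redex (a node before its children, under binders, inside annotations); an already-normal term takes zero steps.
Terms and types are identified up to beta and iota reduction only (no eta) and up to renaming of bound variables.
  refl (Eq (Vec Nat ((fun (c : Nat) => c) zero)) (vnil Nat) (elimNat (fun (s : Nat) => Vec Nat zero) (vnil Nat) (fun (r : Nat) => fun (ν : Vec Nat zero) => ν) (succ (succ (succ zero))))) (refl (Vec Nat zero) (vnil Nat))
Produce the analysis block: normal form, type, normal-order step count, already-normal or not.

reduced normal form:
  refl (Eq (Vec Nat zero) (vnil Nat) (vnil Nat)) (refl (Vec Nat zero) (vnil Nat))
type:
  Eq (Eq (Vec Nat zero) (vnil Nat) (vnil Nat)) (refl (Vec Nat zero) (vnil Nat)) (refl (Vec Nat zero) (vnil Nat))
normal-order step count: 11
started in normal form: no
first contracted redex: a beta-redex


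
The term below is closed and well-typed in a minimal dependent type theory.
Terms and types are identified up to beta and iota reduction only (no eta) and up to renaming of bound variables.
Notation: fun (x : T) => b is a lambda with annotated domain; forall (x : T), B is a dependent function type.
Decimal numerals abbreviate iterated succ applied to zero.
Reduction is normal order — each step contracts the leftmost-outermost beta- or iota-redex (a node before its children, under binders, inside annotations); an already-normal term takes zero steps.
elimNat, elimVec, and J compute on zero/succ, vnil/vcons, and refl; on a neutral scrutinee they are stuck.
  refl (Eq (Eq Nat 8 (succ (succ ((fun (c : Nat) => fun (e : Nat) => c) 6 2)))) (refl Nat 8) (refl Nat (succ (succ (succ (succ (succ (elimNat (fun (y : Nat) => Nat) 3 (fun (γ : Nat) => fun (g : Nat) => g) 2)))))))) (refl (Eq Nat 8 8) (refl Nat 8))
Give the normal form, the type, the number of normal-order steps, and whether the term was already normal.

normal form:
  refl (Eq (Eq Nat 8 8) (refl Nat 8) (refl Nat 8)) (refl (Eq Nat 8 8) (refl Nat 8))
the term's type:
  Eq (Eq (Eq Nat 8 8) (refl Nat 8) (refl Nat 8)) (refl (Eq Nat 8 8) (refl Nat 8)) (refl (Eq Nat 8 8) (refl Nat 8))
reduction steps (normal order): 9
started in normal form: no
first redex: a beta-redex


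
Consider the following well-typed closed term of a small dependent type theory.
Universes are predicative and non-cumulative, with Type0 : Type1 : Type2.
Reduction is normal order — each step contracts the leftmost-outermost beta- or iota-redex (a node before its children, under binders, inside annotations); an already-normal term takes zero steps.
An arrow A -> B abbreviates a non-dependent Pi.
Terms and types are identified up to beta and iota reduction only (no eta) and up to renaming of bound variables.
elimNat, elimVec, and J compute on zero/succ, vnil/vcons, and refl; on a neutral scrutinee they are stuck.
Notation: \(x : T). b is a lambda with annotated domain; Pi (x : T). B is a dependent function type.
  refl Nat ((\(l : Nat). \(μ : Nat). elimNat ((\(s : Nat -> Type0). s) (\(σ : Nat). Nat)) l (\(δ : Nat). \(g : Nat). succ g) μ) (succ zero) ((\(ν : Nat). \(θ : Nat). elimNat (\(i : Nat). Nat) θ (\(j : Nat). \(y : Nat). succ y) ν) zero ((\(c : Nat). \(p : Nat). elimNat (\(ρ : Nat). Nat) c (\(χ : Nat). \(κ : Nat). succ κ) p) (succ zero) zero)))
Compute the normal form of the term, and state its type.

normal form:
  refl Nat (succ (succ zero))
type:
  Eq Nat (succ (succ zero)) (succ (succ zero))
observation: contracting a beta-redex first, the term normalizes in 13 steps.


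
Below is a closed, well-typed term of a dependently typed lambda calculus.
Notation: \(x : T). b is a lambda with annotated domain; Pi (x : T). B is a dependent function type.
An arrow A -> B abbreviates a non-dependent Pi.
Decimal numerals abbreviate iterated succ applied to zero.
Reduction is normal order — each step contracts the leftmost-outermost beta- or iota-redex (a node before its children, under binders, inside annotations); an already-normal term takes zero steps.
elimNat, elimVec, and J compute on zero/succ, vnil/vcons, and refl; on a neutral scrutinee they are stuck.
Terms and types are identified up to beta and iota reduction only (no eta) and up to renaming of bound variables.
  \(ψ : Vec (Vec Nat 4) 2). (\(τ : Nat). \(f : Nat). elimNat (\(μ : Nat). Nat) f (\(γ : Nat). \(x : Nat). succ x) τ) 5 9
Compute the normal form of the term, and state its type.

resulting normal form:
  \(ψ : Vec (Vec Nat 4) 2). 14
type:
  Vec (Vec Nat 4) 2 -> Nat
observation: 18 normal-order steps normalize the term, beginning with a beta-redex.


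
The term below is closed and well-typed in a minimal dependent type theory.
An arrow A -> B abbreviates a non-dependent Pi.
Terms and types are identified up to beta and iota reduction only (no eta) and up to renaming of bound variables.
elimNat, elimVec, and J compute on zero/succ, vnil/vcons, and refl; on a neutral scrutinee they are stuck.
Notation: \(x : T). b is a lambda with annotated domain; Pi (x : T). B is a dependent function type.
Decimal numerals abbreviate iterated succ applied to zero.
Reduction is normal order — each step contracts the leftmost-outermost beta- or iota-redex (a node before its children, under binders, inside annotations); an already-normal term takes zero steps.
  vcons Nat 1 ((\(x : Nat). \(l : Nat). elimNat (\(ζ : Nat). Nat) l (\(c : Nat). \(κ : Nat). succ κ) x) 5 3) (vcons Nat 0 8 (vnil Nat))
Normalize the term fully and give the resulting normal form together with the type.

normal form:
  vcons Nat 1 8 (vcons Nat 0 8 (vnil Nat))
type:
  Vec Nat 2


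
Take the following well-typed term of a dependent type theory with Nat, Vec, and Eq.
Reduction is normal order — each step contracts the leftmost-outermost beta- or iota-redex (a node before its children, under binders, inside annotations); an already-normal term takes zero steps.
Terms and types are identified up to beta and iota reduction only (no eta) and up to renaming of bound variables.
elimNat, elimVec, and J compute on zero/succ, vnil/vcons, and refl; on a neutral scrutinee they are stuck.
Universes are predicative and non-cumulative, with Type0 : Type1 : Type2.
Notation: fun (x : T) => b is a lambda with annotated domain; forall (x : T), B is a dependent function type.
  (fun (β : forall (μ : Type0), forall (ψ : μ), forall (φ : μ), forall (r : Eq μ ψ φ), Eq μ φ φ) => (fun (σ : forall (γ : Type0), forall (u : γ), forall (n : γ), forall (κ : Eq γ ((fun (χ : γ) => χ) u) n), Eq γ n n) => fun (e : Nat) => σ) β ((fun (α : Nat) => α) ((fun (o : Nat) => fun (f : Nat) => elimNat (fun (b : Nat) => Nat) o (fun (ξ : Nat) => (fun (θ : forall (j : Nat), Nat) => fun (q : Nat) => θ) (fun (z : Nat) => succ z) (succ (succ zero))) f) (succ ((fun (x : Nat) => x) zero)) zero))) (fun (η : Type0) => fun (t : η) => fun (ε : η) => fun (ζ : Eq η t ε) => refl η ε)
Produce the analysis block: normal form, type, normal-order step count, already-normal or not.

reduced normal form:
  fun (β : Type0) => fun (μ : β) => fun (ψ : β) => fun (φ : Eq β μ ψ) => refl β ψ
the term's type:
  forall (β : Type0), forall (μ : β), forall (ψ : β), forall (φ : Eq β μ ψ), Eq β ψ ψ
reduction steps (normal order): 3
started in normal form: no
first redex: a beta-redex


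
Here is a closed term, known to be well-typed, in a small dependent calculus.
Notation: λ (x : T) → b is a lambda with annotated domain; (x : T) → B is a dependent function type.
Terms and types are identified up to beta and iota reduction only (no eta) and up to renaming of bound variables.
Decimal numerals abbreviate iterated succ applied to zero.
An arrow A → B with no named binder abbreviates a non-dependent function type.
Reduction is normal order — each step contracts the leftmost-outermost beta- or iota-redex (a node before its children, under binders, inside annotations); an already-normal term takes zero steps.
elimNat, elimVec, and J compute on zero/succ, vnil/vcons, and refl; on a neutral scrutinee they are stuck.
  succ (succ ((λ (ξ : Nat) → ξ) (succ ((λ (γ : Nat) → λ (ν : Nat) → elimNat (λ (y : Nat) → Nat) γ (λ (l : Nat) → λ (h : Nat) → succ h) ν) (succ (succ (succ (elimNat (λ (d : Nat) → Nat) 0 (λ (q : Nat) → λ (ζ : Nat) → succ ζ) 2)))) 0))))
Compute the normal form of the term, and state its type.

resulting normal form:
  8
inferred type:
  Nat
observation: 11 normal-order steps separate the term from its normal form.


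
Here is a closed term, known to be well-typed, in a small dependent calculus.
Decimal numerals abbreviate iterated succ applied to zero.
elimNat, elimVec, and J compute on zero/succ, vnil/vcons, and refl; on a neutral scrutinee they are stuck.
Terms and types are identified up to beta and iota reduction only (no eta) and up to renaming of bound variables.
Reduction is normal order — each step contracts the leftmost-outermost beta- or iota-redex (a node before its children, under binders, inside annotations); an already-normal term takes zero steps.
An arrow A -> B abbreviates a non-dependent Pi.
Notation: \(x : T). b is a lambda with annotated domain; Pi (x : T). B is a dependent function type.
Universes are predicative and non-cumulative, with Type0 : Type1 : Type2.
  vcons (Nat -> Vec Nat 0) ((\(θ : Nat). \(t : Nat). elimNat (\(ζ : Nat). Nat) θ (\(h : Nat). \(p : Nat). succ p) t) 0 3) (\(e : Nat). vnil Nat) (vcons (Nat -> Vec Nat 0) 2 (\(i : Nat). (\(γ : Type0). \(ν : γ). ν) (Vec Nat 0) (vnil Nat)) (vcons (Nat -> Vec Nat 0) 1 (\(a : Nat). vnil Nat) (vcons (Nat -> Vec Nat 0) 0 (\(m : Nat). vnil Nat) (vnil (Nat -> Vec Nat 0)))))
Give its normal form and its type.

reduced normal form:
  vcons (Nat -> Vec Nat 0) 3 (\(θ : Nat). vnil Nat) (vcons (Nat -> Vec Nat 0) 2 (\(t : Nat). vnil Nat) (vcons (Nat -> Vec Nat 0) 1 (\(ζ : Nat). vnil Nat) (vcons (Nat -> Vec Nat 0) 0 (\(h : Nat). vnil Nat) (vnil (Nat -> Vec Nat 0)))))
type:
  Vec (Nat -> Vec Nat 0) 4
observation: reduction starts at a beta-redex, and 14 normal-order steps reach the normal form.


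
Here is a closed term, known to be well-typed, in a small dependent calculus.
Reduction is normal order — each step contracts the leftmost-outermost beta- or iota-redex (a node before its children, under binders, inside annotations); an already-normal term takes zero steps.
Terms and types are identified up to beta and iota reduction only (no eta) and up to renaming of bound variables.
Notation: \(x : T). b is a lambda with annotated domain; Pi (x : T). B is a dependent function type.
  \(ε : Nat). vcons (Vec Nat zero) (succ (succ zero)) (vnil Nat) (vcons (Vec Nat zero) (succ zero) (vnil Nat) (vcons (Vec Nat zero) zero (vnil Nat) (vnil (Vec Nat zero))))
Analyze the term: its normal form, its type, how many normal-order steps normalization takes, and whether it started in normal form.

resulting normal form:
  \(ε : Nat). vcons (Vec Nat zero) (succ (succ zero)) (vnil Nat) (vcons (Vec Nat zero) (succ zero) (vnil Nat) (vcons (Vec Nat zero) zero (vnil Nat) (vnil (Vec Nat zero))))
the term's type:
  Pi (ε : Nat). Vec (Vec Nat zero) (succ (succ (succ zero)))
reduction steps (normal order): 0
already normal: yes


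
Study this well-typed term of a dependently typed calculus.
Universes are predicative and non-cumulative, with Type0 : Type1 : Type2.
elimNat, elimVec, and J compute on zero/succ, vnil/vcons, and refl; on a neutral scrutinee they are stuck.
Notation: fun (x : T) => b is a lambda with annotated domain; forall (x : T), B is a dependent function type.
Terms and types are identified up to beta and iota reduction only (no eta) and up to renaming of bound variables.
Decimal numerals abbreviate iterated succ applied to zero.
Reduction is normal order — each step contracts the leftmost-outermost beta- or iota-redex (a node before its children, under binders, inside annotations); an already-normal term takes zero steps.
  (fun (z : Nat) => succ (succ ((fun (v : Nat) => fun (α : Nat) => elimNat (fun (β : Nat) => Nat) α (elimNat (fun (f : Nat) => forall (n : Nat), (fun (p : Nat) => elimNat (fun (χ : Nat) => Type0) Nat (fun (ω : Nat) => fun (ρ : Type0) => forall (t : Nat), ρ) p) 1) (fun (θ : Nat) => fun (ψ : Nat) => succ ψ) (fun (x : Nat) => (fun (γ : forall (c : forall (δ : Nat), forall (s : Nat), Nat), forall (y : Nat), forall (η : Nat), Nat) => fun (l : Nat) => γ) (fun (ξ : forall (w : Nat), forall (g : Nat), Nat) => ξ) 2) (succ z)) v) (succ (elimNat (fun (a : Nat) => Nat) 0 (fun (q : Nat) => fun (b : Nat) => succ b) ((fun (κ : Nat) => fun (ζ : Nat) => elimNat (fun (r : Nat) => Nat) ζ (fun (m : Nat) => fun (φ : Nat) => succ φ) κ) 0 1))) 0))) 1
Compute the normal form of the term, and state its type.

resulting normal form:
  4
the term's type:
  Nat
observation: contracting a beta-redex first, the term normalizes in 39 steps.


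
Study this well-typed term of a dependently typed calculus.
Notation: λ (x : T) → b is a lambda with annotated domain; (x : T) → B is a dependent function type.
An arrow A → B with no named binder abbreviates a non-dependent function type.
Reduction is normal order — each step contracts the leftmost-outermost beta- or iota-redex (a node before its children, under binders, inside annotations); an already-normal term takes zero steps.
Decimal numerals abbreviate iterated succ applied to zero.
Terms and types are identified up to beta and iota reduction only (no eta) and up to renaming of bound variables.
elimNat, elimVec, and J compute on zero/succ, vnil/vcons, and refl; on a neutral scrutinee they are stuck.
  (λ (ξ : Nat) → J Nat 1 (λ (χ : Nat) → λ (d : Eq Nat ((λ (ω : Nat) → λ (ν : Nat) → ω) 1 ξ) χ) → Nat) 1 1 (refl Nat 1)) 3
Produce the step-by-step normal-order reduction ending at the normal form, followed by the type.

reduction (normal order):
  (λ (ξ : Nat) → J Nat 1 (λ (χ : Nat) → λ (d : Eq Nat ((λ (ω : Nat) → λ (ν : Nat) → ω) 1 ξ) χ) → Nat) 1 1 (refl Nat 1)) 3
  ~> J Nat 1 (λ (ξ : Nat) → λ (χ : Eq Nat ((λ (d : Nat) → λ (ω : Nat) → d) 1 3) ξ) → Nat) 1 1 (refl Nat 1)
  ~> 1
inferred type:
  Nat


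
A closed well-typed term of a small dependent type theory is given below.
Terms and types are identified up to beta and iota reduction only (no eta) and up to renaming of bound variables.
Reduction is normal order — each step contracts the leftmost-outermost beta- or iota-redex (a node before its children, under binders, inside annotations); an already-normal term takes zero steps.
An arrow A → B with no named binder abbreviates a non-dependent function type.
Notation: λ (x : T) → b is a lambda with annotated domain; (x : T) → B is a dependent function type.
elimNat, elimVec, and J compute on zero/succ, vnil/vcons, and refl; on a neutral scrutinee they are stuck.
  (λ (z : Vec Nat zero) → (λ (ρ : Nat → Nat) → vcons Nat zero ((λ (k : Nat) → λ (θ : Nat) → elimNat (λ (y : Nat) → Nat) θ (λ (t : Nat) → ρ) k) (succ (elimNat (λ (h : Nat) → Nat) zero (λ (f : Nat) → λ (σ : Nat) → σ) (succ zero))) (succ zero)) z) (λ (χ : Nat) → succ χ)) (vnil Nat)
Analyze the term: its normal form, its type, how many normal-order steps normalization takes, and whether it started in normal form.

resulting normal form:
  vcons Nat zero (succ (succ zero)) (vnil Nat)
the term's type:
  Vec Nat (succ zero)
reduction steps (normal order): 12
started in normal form: no
first contracted redex: a beta-redex


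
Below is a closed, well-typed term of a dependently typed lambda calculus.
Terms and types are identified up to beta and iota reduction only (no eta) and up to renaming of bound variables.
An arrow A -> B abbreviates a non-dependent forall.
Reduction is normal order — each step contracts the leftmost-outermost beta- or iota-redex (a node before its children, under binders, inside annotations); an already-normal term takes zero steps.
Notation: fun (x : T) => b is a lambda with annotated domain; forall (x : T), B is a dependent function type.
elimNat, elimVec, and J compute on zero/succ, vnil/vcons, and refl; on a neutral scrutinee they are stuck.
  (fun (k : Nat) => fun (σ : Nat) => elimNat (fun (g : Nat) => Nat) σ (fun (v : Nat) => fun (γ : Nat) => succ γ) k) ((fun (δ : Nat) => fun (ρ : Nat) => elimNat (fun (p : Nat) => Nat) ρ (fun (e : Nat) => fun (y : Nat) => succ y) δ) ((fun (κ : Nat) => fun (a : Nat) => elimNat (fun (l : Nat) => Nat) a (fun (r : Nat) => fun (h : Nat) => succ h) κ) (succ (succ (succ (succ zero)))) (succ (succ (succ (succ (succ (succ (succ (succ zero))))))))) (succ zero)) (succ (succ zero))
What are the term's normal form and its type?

reduced normal form:
  succ (succ (succ (succ (succ (succ (succ (succ (succ (succ (succ (succ (succ (succ (succ zero))))))))))))))
type:
  Nat
observation: normalization takes exactly 96 steps under the normal-order strategy.


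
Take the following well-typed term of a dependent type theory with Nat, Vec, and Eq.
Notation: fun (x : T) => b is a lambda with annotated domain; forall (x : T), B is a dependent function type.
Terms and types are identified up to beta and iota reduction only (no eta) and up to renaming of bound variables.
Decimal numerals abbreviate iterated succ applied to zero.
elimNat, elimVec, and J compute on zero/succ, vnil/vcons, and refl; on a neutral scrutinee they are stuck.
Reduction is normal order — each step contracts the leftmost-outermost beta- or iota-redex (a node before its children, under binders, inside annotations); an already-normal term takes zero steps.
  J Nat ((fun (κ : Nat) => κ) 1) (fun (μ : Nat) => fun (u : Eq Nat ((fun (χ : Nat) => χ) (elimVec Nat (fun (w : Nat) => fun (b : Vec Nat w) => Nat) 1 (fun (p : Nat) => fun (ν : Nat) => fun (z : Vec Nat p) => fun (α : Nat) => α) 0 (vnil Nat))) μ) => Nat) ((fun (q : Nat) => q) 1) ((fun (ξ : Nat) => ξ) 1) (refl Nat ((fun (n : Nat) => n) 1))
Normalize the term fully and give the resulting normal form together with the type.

reduced normal form:
  1
the term's type:
  Nat
observation: the first redex contracted is a J iota-redex; the normal form is reached in 2 normal-order steps.
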